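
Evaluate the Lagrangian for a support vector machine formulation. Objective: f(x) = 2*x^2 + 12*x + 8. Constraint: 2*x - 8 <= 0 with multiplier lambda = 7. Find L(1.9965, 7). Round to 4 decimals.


Step 1: Evaluate f(x).
f(1.9965) = 2*1.9965^2 + 12*1.9965 + 8 = 39.93
Step 2: Evaluate g(x).
g(1.9965) = 2*1.9965 - 8 = -4.007
Step 3: Compute Lagrangian.
L = 39.93 + 7*-4.007 = 11.881


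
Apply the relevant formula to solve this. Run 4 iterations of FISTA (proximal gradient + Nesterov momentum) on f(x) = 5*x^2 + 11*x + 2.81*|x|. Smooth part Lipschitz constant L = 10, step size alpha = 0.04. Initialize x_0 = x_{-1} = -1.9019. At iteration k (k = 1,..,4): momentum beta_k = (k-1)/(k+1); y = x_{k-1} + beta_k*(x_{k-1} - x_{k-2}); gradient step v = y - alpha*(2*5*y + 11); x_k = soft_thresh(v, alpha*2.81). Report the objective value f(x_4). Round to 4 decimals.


FISTA on f(x) = 5*x^2 + 11*x + 2.81*|x|
L = 10, alpha = 0.04
Iteration 1: beta = 0.0, y = -1.9019 + 0.0*(-1.9019 + 1.9019) = -1.9019
  grad(y) = -8.019, v = y - alpha*grad = -1.5811
  prox(v) = soft_thresh(-1.5811, 0.1124) = -1.4687
Iteration 2: beta = 0.3333, y = -1.4687 + 0.3333*(-1.4687 + 1.9019) = -1.3244
  grad(y) = -2.2435, v = y - alpha*grad = -1.2346
  prox(v) = soft_thresh(-1.2346, 0.1124) = -1.1222
Iteration 3: beta = 0.5, y = -1.1222 + 0.5*(-1.1222 + 1.4687) = -0.9489
  grad(y) = 1.5105, v = y - alpha*grad = -1.0094
  prox(v) = soft_thresh(-1.0094, 0.1124) = -0.897
Iteration 4: beta = 0.6, y = -0.897 + 0.6*(-0.897 + 1.1222) = -0.7618
  grad(y) = 3.3818, v = y - alpha*grad = -0.8971
  prox(v) = soft_thresh(-0.8971, 0.1124) = -0.7847
f(x_4) = 5*(-0.7847)^2 + 11*(-0.7847) + 2.81*|-0.7847| = -3.3479


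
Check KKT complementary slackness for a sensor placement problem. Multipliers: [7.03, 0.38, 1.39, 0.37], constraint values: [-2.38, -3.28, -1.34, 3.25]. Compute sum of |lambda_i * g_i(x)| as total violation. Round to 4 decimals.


KKT complementary slackness check:
lambda_1 * g_1 = 7.03 * -2.38 = -16.7314
lambda_2 * g_2 = 0.38 * -3.28 = -1.2464
lambda_3 * g_3 = 1.39 * -1.34 = -1.8626
lambda_4 * g_4 = 0.37 * 3.25 = 1.2025
Total violation = 16.7314 + 1.2464 + 1.8626 + 1.2025 = 21.0429


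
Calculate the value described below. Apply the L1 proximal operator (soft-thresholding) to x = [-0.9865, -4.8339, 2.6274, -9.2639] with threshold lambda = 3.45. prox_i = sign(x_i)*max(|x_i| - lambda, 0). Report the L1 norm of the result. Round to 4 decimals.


Soft-thresholding with lambda = 3.45:
prox(-0.9865) = sign(-0.9865)*max(|-0.9865| - 3.45, 0) = 0.0
prox(-4.8339) = sign(-4.8339)*max(|-4.8339| - 3.45, 0) = -1.3839
prox(2.6274) = sign(2.6274)*max(|2.6274| - 3.45, 0) = 0.0
prox(-9.2639) = sign(-9.2639)*max(|-9.2639| - 3.45, 0) = -5.8139
prox(x) = [0.0, -1.3839, 0.0, -5.8139]
||prox(x)||_1 = 0.0 + 1.3839 + 0.0 + 5.8139 = 7.1978


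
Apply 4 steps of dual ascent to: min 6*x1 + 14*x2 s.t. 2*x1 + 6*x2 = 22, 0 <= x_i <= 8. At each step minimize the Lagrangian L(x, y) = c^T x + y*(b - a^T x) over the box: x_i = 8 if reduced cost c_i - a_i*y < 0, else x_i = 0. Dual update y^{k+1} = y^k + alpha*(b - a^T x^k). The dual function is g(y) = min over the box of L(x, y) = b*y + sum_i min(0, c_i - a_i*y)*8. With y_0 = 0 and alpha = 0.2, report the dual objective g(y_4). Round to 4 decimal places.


Dual ascent for LP: min 6*x1 + 14*x2, 2*x1 + 6*x2 = 22, 0 <= x_i <= 8
Step 1: y^k = 0.0, reduced costs: (6.0, 14.0)
  x^k = (0.0, 0.0), subgradient = b - a^T x = 22.0
  y^{k+1} = 0.0 + 0.2*22.0 = 4.4
Step 2: y^k = 4.4, reduced costs: (-2.8, -12.4)
  x^k = (8.0, 8.0), subgradient = b - a^T x = -42.0
  y^{k+1} = 4.4 + 0.2*-42.0 = -4.0
Step 3: y^k = -4.0, reduced costs: (14.0, 38.0)
  x^k = (0.0, 0.0), subgradient = b - a^T x = 22.0
  y^{k+1} = -4.0 + 0.2*22.0 = 0.4
Step 4: y^k = 0.4, reduced costs: (5.2, 11.6)
  x^k = (0.0, 0.0), subgradient = b - a^T x = 22.0
  y^{k+1} = 0.4 + 0.2*22.0 = 4.8
Dual objective at y_4 = 4.8: reduced costs (-3.6, -14.8), box minimizer x = (8.0, 8.0)
g(y_4) = b*y + (c1 - a1*y)*x1 + (c2 - a2*y)*x2 = 22*4.8 + (-3.6)*8.0 + (-14.8)*8.0 = 105.6 - 28.8 - 118.4 = -41.6


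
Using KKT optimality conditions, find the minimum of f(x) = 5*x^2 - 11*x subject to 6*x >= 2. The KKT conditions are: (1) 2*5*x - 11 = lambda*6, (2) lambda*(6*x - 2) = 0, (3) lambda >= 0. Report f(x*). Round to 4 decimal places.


Step 1: Try lambda = 0 (constraint inactive).
Stationarity: 2*5*x - 11 = 0
x* = 11/(2*5) = 1.1
Check constraint: 6*1.1 = 6.6 >= 2 -- satisfied.
Step 2: Compute optimal value.
f(x*) = 5*1.1^2 - 11*1.1 = -6.05


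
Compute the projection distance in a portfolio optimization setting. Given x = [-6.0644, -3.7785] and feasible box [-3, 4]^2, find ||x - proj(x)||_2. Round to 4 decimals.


Project each component onto [-3, 4].
clip(-6.0644) = -3.0, clip(-3.7785) = -3.0
Projection = [-3.0, -3.0]
Squared diffs: [9.3905, 0.6061]
Distance = sqrt(9.9966) = 3.1617


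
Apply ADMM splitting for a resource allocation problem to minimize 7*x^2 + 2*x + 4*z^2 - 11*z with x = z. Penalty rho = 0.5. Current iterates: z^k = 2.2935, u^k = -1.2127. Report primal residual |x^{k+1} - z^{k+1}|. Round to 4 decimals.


ADMM iteration with rho = 0.5, z^k = 2.2935, u^k = -1.2127
Step 1: x-update.
Minimize 7*x^2 + 2*x + (0.5/2)*(x - 2.2935 - 1.2127)^2
FOC: (2*7 + 0.5)*x = -2 + 0.5*(2.2935 + 1.2127)
x^{k+1} = -0.017
Step 2: z-update.
Minimize 4*z^2 - 11*z + (0.5/2)*(-0.017 - z - 1.2127)^2
FOC: (2*4 + 0.5)*z = 11 + 0.5*(-0.017 - 1.2127)
z^{k+1} = 1.2218
Step 3: u-update.
u^{k+1} = -1.2127 - 0.017 - 1.2218 = -2.4515
Step 4: Primal residual = |-0.017 - 1.2218| = 1.2388


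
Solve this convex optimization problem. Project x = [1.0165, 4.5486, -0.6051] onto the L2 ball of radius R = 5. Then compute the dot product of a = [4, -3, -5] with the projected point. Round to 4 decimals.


Step 1: Compute ||x|| (intermediates to 6 decimals).
||x|| = sqrt(1.0165^2 + 4.5486^2 + (-0.6051)^2) = 4.699913
Step 2: Project.
Since ||x|| <= R, proj = x (no scaling needed).
proj(x) = [1.0165, 4.5486, -0.6051]
Step 3: Dot product.
a^T * proj(x) = 4*1.0165 - 3*4.5486 - 5*(-0.6051) = -6.5543


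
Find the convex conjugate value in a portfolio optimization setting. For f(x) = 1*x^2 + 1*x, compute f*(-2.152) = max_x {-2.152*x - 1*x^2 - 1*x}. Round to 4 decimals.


f*(y) = sup_x {y*x - a*x^2 - b*x} = sup_x {(y-b)*x - a*x^2}
FOC: (y - b) - 2a*x = 0 => x* = (y - b)/(2a)
x* = (-2.152 - 1)/(2*1) = -1.576
f*(-2.152) = (y-b)^2/(4a) = (-2.152 - 1)^2/(4*1)
= 9.9351/4 = 2.4838


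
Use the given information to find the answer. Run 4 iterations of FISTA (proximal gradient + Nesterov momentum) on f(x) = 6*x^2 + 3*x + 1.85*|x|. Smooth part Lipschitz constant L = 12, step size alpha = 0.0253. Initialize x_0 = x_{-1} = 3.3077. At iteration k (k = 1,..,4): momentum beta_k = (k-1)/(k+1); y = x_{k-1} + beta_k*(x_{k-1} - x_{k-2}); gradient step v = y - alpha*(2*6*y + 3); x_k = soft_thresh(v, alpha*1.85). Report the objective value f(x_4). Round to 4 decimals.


FISTA on f(x) = 6*x^2 + 3*x + 1.85*|x|
L = 12, alpha = 0.0253
Iteration 1: beta = 0.0, y = 3.3077 + 0.0*(3.3077 - 3.3077) = 3.3077
  grad(y) = 42.6924, v = y - alpha*grad = 2.2276
  prox(v) = soft_thresh(2.2276, 0.0468) = 2.1808
Iteration 2: beta = 0.3333, y = 2.1808 + 0.3333*(2.1808 - 3.3077) = 1.8051
  grad(y) = 24.6616, v = y - alpha*grad = 1.1812
  prox(v) = soft_thresh(1.1812, 0.0468) = 1.1344
Iteration 3: beta = 0.5, y = 1.1344 + 0.5*(1.1344 - 2.1808) = 0.6112
  grad(y) = 10.3344, v = y - alpha*grad = 0.3497
  prox(v) = soft_thresh(0.3497, 0.0468) = 0.3029
Iteration 4: beta = 0.6, y = 0.3029 + 0.6*(0.3029 - 1.1344) = -0.1959
  grad(y) = 0.6487, v = y - alpha*grad = -0.2124
  prox(v) = soft_thresh(-0.2124, 0.0468) = -0.1655
f(x_4) = 6*(-0.1655)^2 + 3*(-0.1655) + 1.85*|-0.1655| = -0.0259


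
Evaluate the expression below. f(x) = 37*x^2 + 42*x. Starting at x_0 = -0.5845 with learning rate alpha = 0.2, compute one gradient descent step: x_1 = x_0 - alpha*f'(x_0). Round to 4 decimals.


We compute the gradient at x_0 and apply the update.
f'(x) = 74*x + 42
f'(-0.5845) = 74*-0.5845 + 42 = -1.253
x_1 = -0.5845 - 0.2*-1.253 = -0.3339


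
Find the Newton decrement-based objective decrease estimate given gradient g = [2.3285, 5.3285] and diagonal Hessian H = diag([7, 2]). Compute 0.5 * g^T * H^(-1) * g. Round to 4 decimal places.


Step 1: H is diagonal, so H^(-1) * g = [0.3326, 2.6643].
Step 2: g^T H^(-1) g = sum_i g_i^2 / H_ii
  = (2.3285)^2/7 + (5.3285)^2/2
  = 0.7746 + 14.1965 = 14.971
Step 3: Objective decrease = 0.5 * g^T H^(-1) g = 7.4855


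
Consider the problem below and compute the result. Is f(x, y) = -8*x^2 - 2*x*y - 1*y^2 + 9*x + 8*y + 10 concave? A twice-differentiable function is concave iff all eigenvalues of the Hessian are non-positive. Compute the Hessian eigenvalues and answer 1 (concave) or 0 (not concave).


The Hessian of f(x,y) = -8*x^2 - 2*x*y - 1*y^2 + 9*x + 8*y + 10 is:
H = [[-16, -2], [-2, -2]]
Trace = -16 - 2 = -18
Determinant = -16*-2 - (-2)^2 = 28
Discriminant = (-18)^2 - 4*28 = 212.0
Eigenvalues: lambda_1 = -16.2801, lambda_2 = -1.7199
The function is concave.

1


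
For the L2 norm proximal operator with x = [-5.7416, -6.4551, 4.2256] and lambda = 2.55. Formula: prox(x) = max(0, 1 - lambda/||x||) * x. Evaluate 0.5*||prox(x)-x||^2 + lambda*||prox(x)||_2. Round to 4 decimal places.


Step 1: Compute ||x||.
||x|| = 9.6172
Step 2: Compute scaling factor.
scale = max(0, 1 - 2.55/9.6172) = 0.7348
Step 3: prox(x) = [-4.2192, -4.7435, 3.1052]
||prox(x)|| = 7.0672
Step 4: Proximal objective.
0.5*||prox-x||^2 = 3.2513
lambda*||prox|| = 18.0214
Total = 21.2725


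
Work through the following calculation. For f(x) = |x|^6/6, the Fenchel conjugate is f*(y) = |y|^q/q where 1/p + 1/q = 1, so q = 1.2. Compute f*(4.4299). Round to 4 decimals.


The conjugate exponent q satisfies 1/p + 1/q = 1.
p = 6, so q = 6/(6 - 1) = 1.2
|y|^q = 4.4299^1.2 = 5.9659
f*(4.4299) = 5.9659 / 1.2 = 4.9715


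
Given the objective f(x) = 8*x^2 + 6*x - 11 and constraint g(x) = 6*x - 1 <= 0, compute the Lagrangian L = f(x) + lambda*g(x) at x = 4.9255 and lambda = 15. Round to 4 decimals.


Step 1: Evaluate f(x).
f(4.9255) = 8*4.9255^2 + 6*4.9255 - 11 = 212.6374
Step 2: Evaluate g(x).
g(4.9255) = 6*4.9255 - 1 = 28.553
Step 3: Compute Lagrangian.
L = 212.6374 + 15*28.553 = 640.9324


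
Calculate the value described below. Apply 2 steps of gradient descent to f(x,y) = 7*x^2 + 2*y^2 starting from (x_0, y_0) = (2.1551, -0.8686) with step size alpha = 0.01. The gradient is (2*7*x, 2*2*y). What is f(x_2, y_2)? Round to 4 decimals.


Gradient descent on f(x,y) = 7*x^2 + 2*y^2.
Starting point: (2.1551, -0.8686), alpha = 0.01
Step 1: grad_x = 2*7*2.1551 = 30.1714, grad_y = 2*2*-0.8686 = -3.4744
  x_1 = 2.1551 - 0.01*30.1714 = 1.8534
  y_1 = -0.8686 - 0.01*-3.4744 = -0.8339
Step 2: grad_x = 2*7*1.8534 = 25.9474, grad_y = 2*2*-0.8339 = -3.3354
  x_2 = 1.8534 - 0.01*25.9474 = 1.5939
  y_2 = -0.8339 - 0.01*-3.3354 = -0.8005
f(1.5939, -0.8005) = 7*1.5939^2 + 2*(-0.8005)^2 = 19.0655


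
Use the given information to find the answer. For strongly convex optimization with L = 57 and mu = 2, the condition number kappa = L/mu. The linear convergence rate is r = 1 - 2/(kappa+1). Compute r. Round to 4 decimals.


Step 1: Compute the condition number.
kappa = L/mu = 57/2 = 28.5
Step 2: Compute the convergence rate.
r = 1 - 2/(kappa + 1) = 1 - 2*mu/(L + mu) = (L - mu)/(L + mu) = 55/59 = 0.9322


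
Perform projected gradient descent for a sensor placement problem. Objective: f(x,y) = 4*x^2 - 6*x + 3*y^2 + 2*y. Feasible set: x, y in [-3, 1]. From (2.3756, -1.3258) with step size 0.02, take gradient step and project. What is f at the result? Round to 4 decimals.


Step 1: Compute gradient at (2.3756, -1.3258).
grad_x = 2*4*2.3756 - 6 = 13.0048
grad_y = 2*3*-1.3258 + 2 = -5.9548
Step 2: Gradient step.
x_raw = 2.3756 - 0.02*13.0048 = 2.1155
y_raw = -1.3258 - 0.02*-5.9548 = -1.2067
Step 3: Project onto [-3, 1].
x_proj = clip(2.1155) = 1.0
y_proj = clip(-1.2067) = -1.2067
Step 4: Evaluate f.
f(1.0, -1.2067) = -0.045


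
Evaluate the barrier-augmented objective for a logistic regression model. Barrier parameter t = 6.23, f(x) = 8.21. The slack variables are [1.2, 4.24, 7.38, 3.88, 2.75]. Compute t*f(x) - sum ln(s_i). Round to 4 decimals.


Step 1: Compute log-barrier.
ln values: [0.1823, 1.4446, 1.9988, 1.3558, 1.0116]
phi = -(0.1823 + 1.4446 + 1.9988 + 1.3558 + 1.0116) = -5.9931
Step 2: Compute augmented objective.
t*f(x) = 6.23*8.21 = 51.1483
Total = 51.1483 - 5.9931 = 45.1552


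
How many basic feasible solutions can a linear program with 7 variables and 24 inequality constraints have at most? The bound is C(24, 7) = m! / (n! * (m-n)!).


Each vertex corresponds to some choice of n active constraints out of m, so the number of vertices is at most C(m, n) = m! / (n!(m-n)!).
m = 24, n = 7
Numerator: 24 * 23 * 22 * 21 * 20 * 19 * 18
Denominator: 7! = 5040
C(24, 7) = 346104


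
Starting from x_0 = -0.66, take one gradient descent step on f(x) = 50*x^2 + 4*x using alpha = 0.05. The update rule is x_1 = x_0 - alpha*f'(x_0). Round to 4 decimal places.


We compute the gradient at x_0 and apply the update.
f'(x) = 100*x + 4
f'(-0.66) = 100*-0.66 + 4 = -62.0
x_1 = -0.66 - 0.05*-62.0 = 2.44


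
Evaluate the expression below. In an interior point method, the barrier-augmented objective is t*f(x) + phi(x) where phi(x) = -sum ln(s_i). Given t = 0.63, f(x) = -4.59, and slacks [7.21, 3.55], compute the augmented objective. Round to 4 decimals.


Step 1: Compute log-barrier.
ln values: [1.9755, 1.2669]
phi = -(1.9755 + 1.2669) = -3.2424
Step 2: Compute augmented objective.
t*f(x) = 0.63*-4.59 = -2.8917
Total = -2.8917 - 3.2424 = -6.1341


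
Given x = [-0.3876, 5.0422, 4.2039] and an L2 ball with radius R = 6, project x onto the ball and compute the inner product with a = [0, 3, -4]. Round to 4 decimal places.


Step 1: Compute ||x|| (intermediates to 6 decimals).
||x|| = sqrt((-0.3876)^2 + 5.0422^2 + 4.2039^2) = 6.576229
Step 2: Project.
Since ||x|| > R, scale = R/||x|| = 6/6.576229 = 0.912377, proj(x) = scale * x
proj(x) = [-0.353637, 4.600387, 3.835542]
Step 3: Dot product.
a^T * proj(x) = 0*(-0.353637) + 3*4.600387 - 4*3.835542 = -1.541


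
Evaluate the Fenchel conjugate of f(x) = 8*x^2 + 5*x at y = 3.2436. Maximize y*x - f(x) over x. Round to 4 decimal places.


f*(y) = sup_x {y*x - a*x^2 - b*x} = sup_x {(y-b)*x - a*x^2}
FOC: (y - b) - 2a*x = 0 => x* = (y - b)/(2a)
x* = (3.2436 - 5)/(2*8) = -0.1098
f*(3.2436) = (y-b)^2/(4a) = (3.2436 - 5)^2/(4*8)
= 3.0849/32 = 0.0964


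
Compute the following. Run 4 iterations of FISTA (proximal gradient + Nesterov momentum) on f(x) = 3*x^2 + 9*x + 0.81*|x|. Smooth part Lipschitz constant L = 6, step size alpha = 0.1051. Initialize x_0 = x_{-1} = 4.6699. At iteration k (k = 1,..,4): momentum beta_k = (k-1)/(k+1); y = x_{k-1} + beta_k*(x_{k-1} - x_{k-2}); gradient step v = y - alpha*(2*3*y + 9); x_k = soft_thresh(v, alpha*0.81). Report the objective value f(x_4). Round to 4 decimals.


FISTA on f(x) = 3*x^2 + 9*x + 0.81*|x|
L = 6, alpha = 0.1051
Iteration 1: beta = 0.0, y = 4.6699 + 0.0*(4.6699 - 4.6699) = 4.6699
  grad(y) = 37.0194, v = y - alpha*grad = 0.7792
  prox(v) = soft_thresh(0.7792, 0.0851) = 0.694
Iteration 2: beta = 0.3333, y = 0.694 + 0.3333*(0.694 - 4.6699) = -0.6313
  grad(y) = 5.2124, v = y - alpha*grad = -1.1791
  prox(v) = soft_thresh(-1.1791, 0.0851) = -1.094
Iteration 3: beta = 0.5, y = -1.094 + 0.5*(-1.094 - 0.694) = -1.9879
  grad(y) = -2.9277, v = y - alpha*grad = -1.6802
  prox(v) = soft_thresh(-1.6802, 0.0851) = -1.5951
Iteration 4: beta = 0.6, y = -1.5951 + 0.6*(-1.5951 + 1.094) = -1.8958
  grad(y) = -2.3749, v = y - alpha*grad = -1.6462
  prox(v) = soft_thresh(-1.6462, 0.0851) = -1.5611
f(x_4) = 3*(-1.5611)^2 + 9*(-1.5611) + 0.81*|-1.5611| = -5.4743


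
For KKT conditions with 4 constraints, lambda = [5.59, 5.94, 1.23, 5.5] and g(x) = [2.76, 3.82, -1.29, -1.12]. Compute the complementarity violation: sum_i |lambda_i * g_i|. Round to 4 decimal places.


KKT complementary slackness check:
lambda_1 * g_1 = 5.59 * 2.76 = 15.4284
lambda_2 * g_2 = 5.94 * 3.82 = 22.6908
lambda_3 * g_3 = 1.23 * -1.29 = -1.5867
lambda_4 * g_4 = 5.5 * -1.12 = -6.16
Total violation = 15.4284 + 22.6908 + 1.5867 + 6.16 = 45.8659


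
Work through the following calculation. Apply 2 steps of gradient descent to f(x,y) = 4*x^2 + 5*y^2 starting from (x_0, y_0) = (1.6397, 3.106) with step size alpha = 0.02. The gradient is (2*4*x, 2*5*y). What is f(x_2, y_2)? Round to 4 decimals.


Gradient descent on f(x,y) = 4*x^2 + 5*y^2.
Starting point: (1.6397, 3.106), alpha = 0.02
Step 1: grad_x = 2*4*1.6397 = 13.1176, grad_y = 2*5*3.106 = 31.06
  x_1 = 1.6397 - 0.02*13.1176 = 1.3773
  y_1 = 3.106 - 0.02*31.06 = 2.4848
Step 2: grad_x = 2*4*1.3773 = 11.0188, grad_y = 2*5*2.4848 = 24.848
  x_2 = 1.3773 - 0.02*11.0188 = 1.157
  y_2 = 2.4848 - 0.02*24.848 = 1.9878
f(1.157, 1.9878) = 4*1.157^2 + 5*1.9878^2 = 25.1119


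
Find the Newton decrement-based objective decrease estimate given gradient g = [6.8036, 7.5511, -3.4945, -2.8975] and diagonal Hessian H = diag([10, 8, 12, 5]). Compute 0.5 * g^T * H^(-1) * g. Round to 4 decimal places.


Step 1: H is diagonal, so H^(-1) * g = [0.6804, 0.9439, -0.2912, -0.5795].
Step 2: g^T H^(-1) g = sum_i g_i^2 / H_ii
  = (6.8036)^2/10 + (7.5511)^2/8 + (-3.4945)^2/12 + (-2.8975)^2/5
  = 4.6289 + 7.1274 + 1.0176 + 1.6791 = 14.453
Step 3: Objective decrease = 0.5 * g^T H^(-1) g = 7.2265


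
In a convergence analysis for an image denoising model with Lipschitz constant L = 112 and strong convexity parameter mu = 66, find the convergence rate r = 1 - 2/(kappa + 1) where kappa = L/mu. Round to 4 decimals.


Step 1: Compute the condition number.
kappa = L/mu = 112/66 = 1.697
Step 2: Compute the convergence rate.
r = 1 - 2/(kappa + 1) = 1 - 2*mu/(L + mu) = (L - mu)/(L + mu) = 46/178 = 0.2584


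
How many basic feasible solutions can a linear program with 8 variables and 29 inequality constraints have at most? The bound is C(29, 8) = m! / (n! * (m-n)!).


Each vertex corresponds to some choice of n active constraints out of m, so the number of vertices is at most C(m, n) = m! / (n!(m-n)!).
m = 29, n = 8
Numerator: 29 * 28 * 27 * 26 * 25 * 24 * 23 * 22
Denominator: 8! = 40320
C(29, 8) = 4292145


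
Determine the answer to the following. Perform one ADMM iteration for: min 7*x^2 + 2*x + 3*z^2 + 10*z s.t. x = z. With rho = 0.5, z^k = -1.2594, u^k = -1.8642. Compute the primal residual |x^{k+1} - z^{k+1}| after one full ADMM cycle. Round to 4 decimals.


ADMM iteration with rho = 0.5, z^k = -1.2594, u^k = -1.8642
Step 1: x-update.
Minimize 7*x^2 + 2*x + (0.5/2)*(x + 1.2594 - 1.8642)^2
FOC: (2*7 + 0.5)*x = -2 + 0.5*(-1.2594 + 1.8642)
x^{k+1} = -0.1171
Step 2: z-update.
Minimize 3*z^2 + 10*z + (0.5/2)*(-0.1171 - z - 1.8642)^2
FOC: (2*3 + 0.5)*z = -10 + 0.5*(-0.1171 - 1.8642)
z^{k+1} = -1.6909
Step 3: u-update.
u^{k+1} = -1.8642 - 0.1171 + 1.6909 = -0.2904
Step 4: Primal residual = |-0.1171 + 1.6909| = 1.5738


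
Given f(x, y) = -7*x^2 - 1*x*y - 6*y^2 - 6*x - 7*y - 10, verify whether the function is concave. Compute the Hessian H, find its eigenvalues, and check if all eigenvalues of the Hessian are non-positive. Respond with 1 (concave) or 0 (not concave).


The Hessian of f(x,y) = -7*x^2 - 1*x*y - 6*y^2 - 6*x - 7*y - 10 is:
H = [[-14, -1], [-1, -12]]
Trace = -14 - 12 = -26
Determinant = -14*-12 - (-1)^2 = 167
Discriminant = (-26)^2 - 4*167 = 8.0
Eigenvalues: lambda_1 = -14.4142, lambda_2 = -11.5858
The function is concave.

1


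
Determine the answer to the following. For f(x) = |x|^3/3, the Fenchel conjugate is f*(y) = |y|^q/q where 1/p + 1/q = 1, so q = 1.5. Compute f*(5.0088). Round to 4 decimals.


The conjugate exponent q satisfies 1/p + 1/q = 1.
p = 3, so q = 3/(3 - 1) = 1.5
|y|^q = 5.0088^1.5 = 11.2099
f*(5.0088) = 11.2099 / 1.5 = 7.4732


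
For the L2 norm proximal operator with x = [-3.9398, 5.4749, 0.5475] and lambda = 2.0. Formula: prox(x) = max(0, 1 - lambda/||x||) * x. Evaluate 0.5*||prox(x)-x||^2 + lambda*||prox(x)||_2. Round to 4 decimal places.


Step 1: Compute ||x||.
||x|| = 6.7673
Step 2: Compute scaling factor.
scale = max(0, 1 - 2.0/6.7673) = 0.7045
Step 3: prox(x) = [-2.7754, 3.8569, 0.3857]
||prox(x)|| = 4.7673
Step 4: Proximal objective.
0.5*||prox-x||^2 = 2.0
lambda*||prox|| = 9.5346
Total = 11.5346


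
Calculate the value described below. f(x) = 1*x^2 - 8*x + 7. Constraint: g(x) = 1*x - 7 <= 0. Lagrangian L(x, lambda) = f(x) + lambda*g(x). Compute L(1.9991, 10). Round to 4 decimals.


Step 1: Evaluate f(x).
f(1.9991) = 1*1.9991^2 - 8*1.9991 + 7 = -4.9964
Step 2: Evaluate g(x).
g(1.9991) = 1*1.9991 - 7 = -5.0009
Step 3: Compute Lagrangian.
L = -4.9964 + 10*-5.0009 = -55.0054


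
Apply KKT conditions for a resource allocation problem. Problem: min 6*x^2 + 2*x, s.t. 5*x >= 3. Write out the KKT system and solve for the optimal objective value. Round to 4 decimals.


Step 1: Try lambda = 0 (constraint inactive).
x_unc = -2/(2*6) = -0.1667
Check: 5*-0.1667 = -0.8335 < 3 -- violated!
Step 2: Constraint must be active: 5*x = 3
x* = 3/5 = 0.6
lambda = (2*6*0.6 + 2)/5 = 1.84
Step 3: Compute optimal value.
f(x*) = 6*0.6^2 + 2*0.6 = 3.36


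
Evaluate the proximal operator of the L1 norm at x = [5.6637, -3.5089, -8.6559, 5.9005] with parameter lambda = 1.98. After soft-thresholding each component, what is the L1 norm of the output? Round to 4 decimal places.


Soft-thresholding with lambda = 1.98:
prox(5.6637) = sign(5.6637)*max(|5.6637| - 1.98, 0) = 3.6837
prox(-3.5089) = sign(-3.5089)*max(|-3.5089| - 1.98, 0) = -1.5289
prox(-8.6559) = sign(-8.6559)*max(|-8.6559| - 1.98, 0) = -6.6759
prox(5.9005) = sign(5.9005)*max(|5.9005| - 1.98, 0) = 3.9205
prox(x) = [3.6837, -1.5289, -6.6759, 3.9205]
||prox(x)||_1 = 3.6837 + 1.5289 + 6.6759 + 3.9205 = 15.809


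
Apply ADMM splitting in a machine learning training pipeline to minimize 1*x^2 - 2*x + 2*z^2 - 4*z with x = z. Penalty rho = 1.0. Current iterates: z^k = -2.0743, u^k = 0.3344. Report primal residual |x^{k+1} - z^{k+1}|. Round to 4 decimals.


ADMM iteration with rho = 1.0, z^k = -2.0743, u^k = 0.3344
Step 1: x-update.
Minimize 1*x^2 - 2*x + (1.0/2)*(x + 2.0743 + 0.3344)^2
FOC: (2*1 + 1.0)*x = 2 + 1.0*(-2.0743 - 0.3344)
x^{k+1} = -0.1362
Step 2: z-update.
Minimize 2*z^2 - 4*z + (1.0/2)*(-0.1362 - z + 0.3344)^2
FOC: (2*2 + 1.0)*z = 4 + 1.0*(-0.1362 + 0.3344)
z^{k+1} = 0.8396
Step 3: u-update.
u^{k+1} = 0.3344 - 0.1362 - 0.8396 = -0.6415
Step 4: Primal residual = |-0.1362 - 0.8396| = 0.9759


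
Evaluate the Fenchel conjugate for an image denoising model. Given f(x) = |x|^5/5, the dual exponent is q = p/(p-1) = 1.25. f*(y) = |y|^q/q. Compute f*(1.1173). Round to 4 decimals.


The conjugate exponent q satisfies 1/p + 1/q = 1.
p = 5, so q = 5/(5 - 1) = 1.25
|y|^q = 1.1173^1.25 = 1.1487
f*(1.1173) = 1.1487 / 1.25 = 0.919


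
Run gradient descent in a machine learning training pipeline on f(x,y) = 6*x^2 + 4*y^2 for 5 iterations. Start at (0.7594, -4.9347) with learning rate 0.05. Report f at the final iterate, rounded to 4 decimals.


Gradient descent on f(x,y) = 6*x^2 + 4*y^2.
Starting point: (0.7594, -4.9347), alpha = 0.05
Step 1: grad_x = 2*6*0.7594 = 9.1128, grad_y = 2*4*-4.9347 = -39.4776
  x_1 = 0.7594 - 0.05*9.1128 = 0.3038
  y_1 = -4.9347 - 0.05*-39.4776 = -2.9608
Step 2: grad_x = 2*6*0.3038 = 3.6451, grad_y = 2*4*-2.9608 = -23.6866
  x_2 = 0.3038 - 0.05*3.6451 = 0.1215
  y_2 = -2.9608 - 0.05*-23.6866 = -1.7765
Step 3: grad_x = 2*6*0.1215 = 1.458, grad_y = 2*4*-1.7765 = -14.2119
  x_3 = 0.1215 - 0.05*1.458 = 0.0486
  y_3 = -1.7765 - 0.05*-14.2119 = -1.0659
Step 4: grad_x = 2*6*0.0486 = 0.5832, grad_y = 2*4*-1.0659 = -8.5272
  x_4 = 0.0486 - 0.05*0.5832 = 0.0194
  y_4 = -1.0659 - 0.05*-8.5272 = -0.6395
Step 5: grad_x = 2*6*0.0194 = 0.2333, grad_y = 2*4*-0.6395 = -5.1163
  x_5 = 0.0194 - 0.05*0.2333 = 0.0078
  y_5 = -0.6395 - 0.05*-5.1163 = -0.3837
f(0.0078, -0.3837) = 6*0.0078^2 + 4*(-0.3837)^2 = 0.5893


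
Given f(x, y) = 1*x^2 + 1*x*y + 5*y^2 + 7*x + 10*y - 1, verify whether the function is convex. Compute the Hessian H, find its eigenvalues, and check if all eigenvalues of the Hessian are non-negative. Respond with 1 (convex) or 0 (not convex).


The Hessian of f(x,y) = 1*x^2 + 1*x*y + 5*y^2 + 7*x + 10*y - 1 is:
H = [[2, 1], [1, 10]]
Trace = 2 + 10 = 12
Determinant = 2*10 - (1)^2 = 19
Discriminant = (12)^2 - 4*19 = 68.0
Eigenvalues: lambda_1 = 1.8769, lambda_2 = 10.1231
The function is convex.

1


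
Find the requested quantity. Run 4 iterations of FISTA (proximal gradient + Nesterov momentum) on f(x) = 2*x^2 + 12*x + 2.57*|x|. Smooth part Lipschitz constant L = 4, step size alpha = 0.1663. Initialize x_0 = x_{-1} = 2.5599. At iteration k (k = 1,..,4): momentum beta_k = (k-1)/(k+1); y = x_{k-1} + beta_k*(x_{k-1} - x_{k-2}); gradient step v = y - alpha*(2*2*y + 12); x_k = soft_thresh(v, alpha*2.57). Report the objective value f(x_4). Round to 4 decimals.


FISTA on f(x) = 2*x^2 + 12*x + 2.57*|x|
L = 4, alpha = 0.1663
Iteration 1: beta = 0.0, y = 2.5599 + 0.0*(2.5599 - 2.5599) = 2.5599
  grad(y) = 22.2396, v = y - alpha*grad = -1.1385
  prox(v) = soft_thresh(-1.1385, 0.4274) = -0.7112
Iteration 2: beta = 0.3333, y = -0.7112 + 0.3333*(-0.7112 - 2.5599) = -1.8015
  grad(y) = 4.794, v = y - alpha*grad = -2.5987
  prox(v) = soft_thresh(-2.5987, 0.4274) = -2.1714
Iteration 3: beta = 0.5, y = -2.1714 + 0.5*(-2.1714 + 0.7112) = -2.9015
  grad(y) = 0.3942, v = y - alpha*grad = -2.967
  prox(v) = soft_thresh(-2.967, 0.4274) = -2.5396
Iteration 4: beta = 0.6, y = -2.5396 + 0.6*(-2.5396 + 2.1714) = -2.7606
  grad(y) = 0.9577, v = y - alpha*grad = -2.9198
  prox(v) = soft_thresh(-2.9198, 0.4274) = -2.4924
f(x_4) = 2*(-2.4924)^2 + 12*(-2.4924) + 2.57*|-2.4924| = -11.0792


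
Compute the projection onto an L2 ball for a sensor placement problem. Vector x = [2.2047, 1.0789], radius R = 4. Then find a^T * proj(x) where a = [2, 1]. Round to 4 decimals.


Step 1: Compute ||x|| (intermediates to 6 decimals).
||x|| = sqrt(2.2047^2 + 1.0789^2) = 2.454532
Step 2: Project.
Since ||x|| <= R, proj = x (no scaling needed).
proj(x) = [2.2047, 1.0789]
Step 3: Dot product.
a^T * proj(x) = 2*2.2047 + 1*1.0789 = 5.4883


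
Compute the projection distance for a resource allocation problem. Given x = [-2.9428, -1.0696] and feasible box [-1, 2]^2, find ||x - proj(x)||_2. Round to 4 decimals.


Project each component onto [-1, 2].
clip(-2.9428) = -1.0, clip(-1.0696) = -1.0
Projection = [-1.0, -1.0]
Squared diffs: [3.7745, 0.0048]
Distance = sqrt(3.7793) = 1.944


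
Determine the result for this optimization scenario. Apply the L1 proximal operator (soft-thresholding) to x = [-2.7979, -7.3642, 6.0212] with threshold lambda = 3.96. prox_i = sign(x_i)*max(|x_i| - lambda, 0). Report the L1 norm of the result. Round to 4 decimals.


Soft-thresholding with lambda = 3.96:
prox(-2.7979) = sign(-2.7979)*max(|-2.7979| - 3.96, 0) = 0.0
prox(-7.3642) = sign(-7.3642)*max(|-7.3642| - 3.96, 0) = -3.4042
prox(6.0212) = sign(6.0212)*max(|6.0212| - 3.96, 0) = 2.0612
prox(x) = [0.0, -3.4042, 2.0612]
||prox(x)||_1 = 0.0 + 3.4042 + 2.0612 = 5.4654


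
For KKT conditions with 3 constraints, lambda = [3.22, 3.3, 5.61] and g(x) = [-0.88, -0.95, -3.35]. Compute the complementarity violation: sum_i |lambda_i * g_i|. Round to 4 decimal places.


KKT complementary slackness check:
lambda_1 * g_1 = 3.22 * -0.88 = -2.8336
lambda_2 * g_2 = 3.3 * -0.95 = -3.135
lambda_3 * g_3 = 5.61 * -3.35 = -18.7935
Total violation = 2.8336 + 3.135 + 18.7935 = 24.7621


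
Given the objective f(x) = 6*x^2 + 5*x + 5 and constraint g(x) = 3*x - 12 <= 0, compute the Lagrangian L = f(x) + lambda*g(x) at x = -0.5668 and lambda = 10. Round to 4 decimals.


Step 1: Evaluate f(x).
f(-0.5668) = 6*(-0.5668)^2 + 5*(-0.5668) + 5 = 4.0936
Step 2: Evaluate g(x).
g(-0.5668) = 3*-0.5668 - 12 = -13.7004
Step 3: Compute Lagrangian.
L = 4.0936 + 10*-13.7004 = -132.9104


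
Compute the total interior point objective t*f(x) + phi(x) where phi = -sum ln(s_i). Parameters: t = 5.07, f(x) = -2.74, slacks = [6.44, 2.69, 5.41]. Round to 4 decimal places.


Step 1: Compute log-barrier.
ln values: [1.8625, 0.9895, 1.6882]
phi = -(1.8625 + 0.9895 + 1.6882) = -4.5403
Step 2: Compute augmented objective.
t*f(x) = 5.07*-2.74 = -13.8918
Total = -13.8918 - 4.5403 = -18.4321


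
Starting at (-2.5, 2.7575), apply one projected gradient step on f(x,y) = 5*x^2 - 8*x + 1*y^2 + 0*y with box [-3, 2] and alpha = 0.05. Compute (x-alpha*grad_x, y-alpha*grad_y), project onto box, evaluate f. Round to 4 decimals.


Step 1: Compute gradient at (-2.5, 2.7575).
grad_x = 2*5*-2.5 - 8 = -33.0
grad_y = 2*1*2.7575 + 0 = 5.515
Step 2: Gradient step.
x_raw = -2.5 - 0.05*-33.0 = -0.85
y_raw = 2.7575 - 0.05*5.515 = 2.4818
Step 3: Project onto [-3, 2].
x_proj = clip(-0.85) = -0.85
y_proj = clip(2.4818) = 2.0
Step 4: Evaluate f.
f(-0.85, 2.0) = 14.4125


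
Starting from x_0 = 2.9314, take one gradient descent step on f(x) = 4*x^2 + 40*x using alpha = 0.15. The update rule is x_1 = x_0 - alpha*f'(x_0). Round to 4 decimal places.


We compute the gradient at x_0 and apply the update.
f'(x) = 8*x + 40
f'(2.9314) = 8*2.9314 + 40 = 63.4512
x_1 = 2.9314 - 0.15*63.4512 = -6.5863


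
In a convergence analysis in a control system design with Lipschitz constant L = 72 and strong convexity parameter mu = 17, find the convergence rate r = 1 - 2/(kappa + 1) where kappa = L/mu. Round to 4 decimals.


Step 1: Compute the condition number.
kappa = L/mu = 72/17 = 4.2353
Step 2: Compute the convergence rate.
r = 1 - 2/(kappa + 1) = 1 - 2*mu/(L + mu) = (L - mu)/(L + mu) = 55/89 = 0.618


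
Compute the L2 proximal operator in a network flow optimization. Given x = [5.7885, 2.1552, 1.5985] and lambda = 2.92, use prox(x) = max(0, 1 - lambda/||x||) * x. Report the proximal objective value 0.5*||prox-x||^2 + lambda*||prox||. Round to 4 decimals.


Step 1: Compute ||x||.
||x|| = 6.3802
Step 2: Compute scaling factor.
scale = max(0, 1 - 2.92/6.3802) = 0.5423
Step 3: prox(x) = [3.1393, 1.1688, 0.8669]
||prox(x)|| = 3.4602
Step 4: Proximal objective.
0.5*||prox-x||^2 = 4.2632
lambda*||prox|| = 10.1038
Total = 14.367


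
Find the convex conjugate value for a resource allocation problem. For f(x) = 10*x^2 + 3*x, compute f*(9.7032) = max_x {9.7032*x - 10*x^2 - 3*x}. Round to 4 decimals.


f*(y) = sup_x {y*x - a*x^2 - b*x} = sup_x {(y-b)*x - a*x^2}
FOC: (y - b) - 2a*x = 0 => x* = (y - b)/(2a)
x* = (9.7032 - 3)/(2*10) = 0.3352
f*(9.7032) = (y-b)^2/(4a) = (9.7032 - 3)^2/(4*10)
= 44.9329/40 = 1.1233


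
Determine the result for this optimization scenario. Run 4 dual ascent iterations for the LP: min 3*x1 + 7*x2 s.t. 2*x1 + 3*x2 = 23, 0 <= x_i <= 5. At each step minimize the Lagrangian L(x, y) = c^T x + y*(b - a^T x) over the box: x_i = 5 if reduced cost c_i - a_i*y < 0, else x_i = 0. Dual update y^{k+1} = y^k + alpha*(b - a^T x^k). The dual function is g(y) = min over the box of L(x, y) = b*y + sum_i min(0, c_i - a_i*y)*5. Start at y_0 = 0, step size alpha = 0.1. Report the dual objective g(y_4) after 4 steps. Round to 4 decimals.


Dual ascent for LP: min 3*x1 + 7*x2, 2*x1 + 3*x2 = 23, 0 <= x_i <= 5
Step 1: y^k = 0.0, reduced costs: (3.0, 7.0)
  x^k = (0.0, 0.0), subgradient = b - a^T x = 23.0
  y^{k+1} = 0.0 + 0.1*23.0 = 2.3
Step 2: y^k = 2.3, reduced costs: (-1.6, 0.1)
  x^k = (5.0, 0.0), subgradient = b - a^T x = 13.0
  y^{k+1} = 2.3 + 0.1*13.0 = 3.6
Step 3: y^k = 3.6, reduced costs: (-4.2, -3.8)
  x^k = (5.0, 5.0), subgradient = b - a^T x = -2.0
  y^{k+1} = 3.6 + 0.1*-2.0 = 3.4
Step 4: y^k = 3.4, reduced costs: (-3.8, -3.2)
  x^k = (5.0, 5.0), subgradient = b - a^T x = -2.0
  y^{k+1} = 3.4 + 0.1*-2.0 = 3.2
Dual objective at y_4 = 3.2: reduced costs (-3.4, -2.6), box minimizer x = (5.0, 5.0)
g(y_4) = b*y + (c1 - a1*y)*x1 + (c2 - a2*y)*x2 = 23*3.2 + (-3.4)*5.0 + (-2.6)*5.0 = 73.6 - 17.0 - 13.0 = 43.6


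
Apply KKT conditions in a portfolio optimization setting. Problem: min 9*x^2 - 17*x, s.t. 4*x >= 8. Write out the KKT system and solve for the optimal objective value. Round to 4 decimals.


Step 1: Try lambda = 0 (constraint inactive).
x_unc = 17/(2*9) = 0.9444
Check: 4*0.9444 = 3.7776 < 8 -- violated!
Step 2: Constraint must be active: 4*x = 8
x* = 8/4 = 2.0
lambda = (2*9*2.0 - 17)/4 = 4.75
Step 3: Compute optimal value.
f(x*) = 9*2.0^2 - 17*2.0 = 2.0


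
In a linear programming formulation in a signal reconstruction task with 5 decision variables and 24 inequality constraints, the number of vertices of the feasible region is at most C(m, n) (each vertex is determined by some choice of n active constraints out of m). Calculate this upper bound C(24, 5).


Each vertex corresponds to some choice of n active constraints out of m, so the number of vertices is at most C(m, n) = m! / (n!(m-n)!).
m = 24, n = 5
Numerator: 24 * 23 * 22 * 21 * 20
Denominator: 5! = 120
C(24, 5) = 42504


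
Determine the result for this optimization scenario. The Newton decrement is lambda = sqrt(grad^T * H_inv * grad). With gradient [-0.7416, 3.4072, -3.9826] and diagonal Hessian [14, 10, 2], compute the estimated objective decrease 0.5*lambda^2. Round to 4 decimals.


Step 1: H is diagonal, so H^(-1) * g = [-0.053, 0.3407, -1.9913].
Step 2: g^T H^(-1) g = sum_i g_i^2 / H_ii
  = (-0.7416)^2/14 + (3.4072)^2/10 + (-3.9826)^2/2
  = 0.0393 + 1.1609 + 7.9306 = 9.1307
Step 3: Objective decrease = 0.5 * g^T H^(-1) g = 4.5654


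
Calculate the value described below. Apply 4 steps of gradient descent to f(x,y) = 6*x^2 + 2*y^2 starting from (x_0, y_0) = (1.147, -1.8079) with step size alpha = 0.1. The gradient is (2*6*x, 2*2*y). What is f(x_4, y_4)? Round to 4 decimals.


Gradient descent on f(x,y) = 6*x^2 + 2*y^2.
Starting point: (1.147, -1.8079), alpha = 0.1
Step 1: grad_x = 2*6*1.147 = 13.764, grad_y = 2*2*-1.8079 = -7.2316
  x_1 = 1.147 - 0.1*13.764 = -0.2294
  y_1 = -1.8079 - 0.1*-7.2316 = -1.0847
Step 2: grad_x = 2*6*-0.2294 = -2.7528, grad_y = 2*2*-1.0847 = -4.339
  x_2 = -0.2294 - 0.1*-2.7528 = 0.0459
  y_2 = -1.0847 - 0.1*-4.339 = -0.6508
Step 3: grad_x = 2*6*0.0459 = 0.5506, grad_y = 2*2*-0.6508 = -2.6034
  x_3 = 0.0459 - 0.1*0.5506 = -0.0092
  y_3 = -0.6508 - 0.1*-2.6034 = -0.3905
Step 4: grad_x = 2*6*-0.0092 = -0.1101, grad_y = 2*2*-0.3905 = -1.562
  x_4 = -0.0092 - 0.1*-0.1101 = 0.0018
  y_4 = -0.3905 - 0.1*-1.562 = -0.2343
f(0.0018, -0.2343) = 6*0.0018^2 + 2*(-0.2343)^2 = 0.1098


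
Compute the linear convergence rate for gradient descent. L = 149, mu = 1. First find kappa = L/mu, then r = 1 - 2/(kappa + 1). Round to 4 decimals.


Step 1: Compute the condition number.
kappa = L/mu = 149/1 = 149.0
Step 2: Compute the convergence rate.
r = 1 - 2/(kappa + 1) = 1 - 2*mu/(L + mu) = (L - mu)/(L + mu) = 148/150 = 0.9867


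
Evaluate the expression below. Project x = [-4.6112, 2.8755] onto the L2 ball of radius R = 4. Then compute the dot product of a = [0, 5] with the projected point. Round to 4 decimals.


Step 1: Compute ||x|| (intermediates to 6 decimals).
||x|| = sqrt((-4.6112)^2 + 2.8755^2) = 5.434305
Step 2: Project.
Since ||x|| > R, scale = R/||x|| = 4/5.434305 = 0.736065, proj(x) = scale * x
proj(x) = [-3.394143, 2.116555]
Step 3: Dot product.
a^T * proj(x) = 0*(-3.394143) + 5*2.116555 = 10.5828


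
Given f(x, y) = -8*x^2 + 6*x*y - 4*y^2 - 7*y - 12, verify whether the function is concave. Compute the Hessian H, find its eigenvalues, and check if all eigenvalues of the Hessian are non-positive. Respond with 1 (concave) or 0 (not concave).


The Hessian of f(x,y) = -8*x^2 + 6*x*y - 4*y^2 - 7*y - 12 is:
H = [[-16, 6], [6, -8]]
Trace = -16 - 8 = -24
Determinant = -16*-8 - (6)^2 = 92
Discriminant = (-24)^2 - 4*92 = 208.0
Eigenvalues: lambda_1 = -19.2111, lambda_2 = -4.7889
The function is concave.

1


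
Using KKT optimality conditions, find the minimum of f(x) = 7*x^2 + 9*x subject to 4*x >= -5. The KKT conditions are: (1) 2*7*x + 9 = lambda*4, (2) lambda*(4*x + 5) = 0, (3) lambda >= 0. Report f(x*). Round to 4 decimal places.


Step 1: Try lambda = 0 (constraint inactive).
Stationarity: 2*7*x + 9 = 0
x* = -9/(2*7) = -9/14 = -0.6429 (rounded; the exact value -9/14 is used below)
Check constraint: 4*-0.6429 = -2.5716 >= -5 -- satisfied.
Step 2: Compute optimal value.
f(x*) = 7*(-9/14)^2 + 9*(-9/14) = -2.8929


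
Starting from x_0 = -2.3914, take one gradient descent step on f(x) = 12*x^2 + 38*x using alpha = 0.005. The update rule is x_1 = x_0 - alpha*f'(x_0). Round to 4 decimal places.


We compute the gradient at x_0 and apply the update.
f'(x) = 24*x + 38
f'(-2.3914) = 24*-2.3914 + 38 = -19.3936
x_1 = -2.3914 - 0.005*-19.3936 = -2.2944


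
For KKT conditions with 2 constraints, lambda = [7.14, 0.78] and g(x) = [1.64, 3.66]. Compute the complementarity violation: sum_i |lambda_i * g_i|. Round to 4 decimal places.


KKT complementary slackness check:
lambda_1 * g_1 = 7.14 * 1.64 = 11.7096
lambda_2 * g_2 = 0.78 * 3.66 = 2.8548
Total violation = 11.7096 + 2.8548 = 14.5644


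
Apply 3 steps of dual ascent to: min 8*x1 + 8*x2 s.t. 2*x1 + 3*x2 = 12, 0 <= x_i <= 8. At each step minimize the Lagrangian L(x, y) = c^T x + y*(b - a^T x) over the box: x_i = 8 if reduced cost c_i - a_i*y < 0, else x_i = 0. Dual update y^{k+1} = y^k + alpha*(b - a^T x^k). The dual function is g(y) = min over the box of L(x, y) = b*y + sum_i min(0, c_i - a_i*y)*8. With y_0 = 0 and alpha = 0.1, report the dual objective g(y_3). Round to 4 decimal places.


Dual ascent for LP: min 8*x1 + 8*x2, 2*x1 + 3*x2 = 12, 0 <= x_i <= 8
Step 1: y^k = 0.0, reduced costs: (8.0, 8.0)
  x^k = (0.0, 0.0), subgradient = b - a^T x = 12.0
  y^{k+1} = 0.0 + 0.1*12.0 = 1.2
Step 2: y^k = 1.2, reduced costs: (5.6, 4.4)
  x^k = (0.0, 0.0), subgradient = b - a^T x = 12.0
  y^{k+1} = 1.2 + 0.1*12.0 = 2.4
Step 3: y^k = 2.4, reduced costs: (3.2, 0.8)
  x^k = (0.0, 0.0), subgradient = b - a^T x = 12.0
  y^{k+1} = 2.4 + 0.1*12.0 = 3.6
Dual objective at y_3 = 3.6: reduced costs (0.8, -2.8), box minimizer x = (0.0, 8.0)
g(y_3) = b*y + (c1 - a1*y)*x1 + (c2 - a2*y)*x2 = 12*3.6 + 0.8*0.0 + (-2.8)*8.0 = 43.2 + 0.0 - 22.4 = 20.8


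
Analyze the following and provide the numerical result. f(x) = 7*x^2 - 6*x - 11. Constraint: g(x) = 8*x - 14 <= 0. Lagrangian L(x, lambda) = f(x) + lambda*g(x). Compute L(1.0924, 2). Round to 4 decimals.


Step 1: Evaluate f(x).
f(1.0924) = 7*1.0924^2 - 6*1.0924 - 11 = -9.201
Step 2: Evaluate g(x).
g(1.0924) = 8*1.0924 - 14 = -5.2608
Step 3: Compute Lagrangian.
L = -9.201 + 2*-5.2608 = -19.7226


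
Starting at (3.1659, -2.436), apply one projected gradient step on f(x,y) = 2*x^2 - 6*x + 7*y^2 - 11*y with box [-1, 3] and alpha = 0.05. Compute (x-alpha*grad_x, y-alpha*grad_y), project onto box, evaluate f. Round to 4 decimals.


Step 1: Compute gradient at (3.1659, -2.436).
grad_x = 2*2*3.1659 - 6 = 6.6636
grad_y = 2*7*-2.436 - 11 = -45.104
Step 2: Gradient step.
x_raw = 3.1659 - 0.05*6.6636 = 2.8327
y_raw = -2.436 - 0.05*-45.104 = -0.1808
Step 3: Project onto [-1, 3].
x_proj = clip(2.8327) = 2.8327
y_proj = clip(-0.1808) = -0.1808
Step 4: Evaluate f.
f(2.8327, -0.1808) = 1.2699


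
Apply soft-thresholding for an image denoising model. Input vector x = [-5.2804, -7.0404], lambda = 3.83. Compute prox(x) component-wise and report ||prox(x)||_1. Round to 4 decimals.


Soft-thresholding with lambda = 3.83:
prox(-5.2804) = sign(-5.2804)*max(|-5.2804| - 3.83, 0) = -1.4504
prox(-7.0404) = sign(-7.0404)*max(|-7.0404| - 3.83, 0) = -3.2104
prox(x) = [-1.4504, -3.2104]
||prox(x)||_1 = 1.4504 + 3.2104 = 4.6608


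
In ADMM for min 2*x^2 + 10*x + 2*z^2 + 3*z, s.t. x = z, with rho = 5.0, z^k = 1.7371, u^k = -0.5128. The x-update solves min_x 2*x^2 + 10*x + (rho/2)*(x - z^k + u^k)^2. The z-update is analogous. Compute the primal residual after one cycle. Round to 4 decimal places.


ADMM iteration with rho = 5.0, z^k = 1.7371, u^k = -0.5128
Step 1: x-update.
Minimize 2*x^2 + 10*x + (5.0/2)*(x - 1.7371 - 0.5128)^2
FOC: (2*2 + 5.0)*x = -10 + 5.0*(1.7371 + 0.5128)
x^{k+1} = 0.1388
Step 2: z-update.
Minimize 2*z^2 + 3*z + (5.0/2)*(0.1388 - z - 0.5128)^2
FOC: (2*2 + 5.0)*z = -3 + 5.0*(0.1388 - 0.5128)
z^{k+1} = -0.5411
Step 3: u-update.
u^{k+1} = -0.5128 + 0.1388 + 0.5411 = 0.1671
Step 4: Primal residual = |0.1388 + 0.5411| = 0.6799
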